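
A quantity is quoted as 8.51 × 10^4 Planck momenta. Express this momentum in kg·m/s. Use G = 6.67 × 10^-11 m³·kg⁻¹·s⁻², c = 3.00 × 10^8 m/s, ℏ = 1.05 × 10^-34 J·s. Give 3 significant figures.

5.55 × 10^5 kg·m/s

One Planck momentum: p_P = √(ℏc³/G) = 6.52 kg·m/s.
8.51 × 10^4 × 6.52 kg·m/s = 5.55 × 10^5 kg·m/s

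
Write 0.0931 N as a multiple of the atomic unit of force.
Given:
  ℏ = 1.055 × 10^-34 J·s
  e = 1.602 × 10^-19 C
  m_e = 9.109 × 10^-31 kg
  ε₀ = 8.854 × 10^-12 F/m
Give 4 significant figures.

atomic unit of force: F_au = E_h/a₀ = m_e²e⁶/((4πε₀)³ℏ⁴) = 8.220 × 10^-8 N.
0.0931 / 8.220 × 10^-8 = 1.133 × 10^6

1.133 × 10^6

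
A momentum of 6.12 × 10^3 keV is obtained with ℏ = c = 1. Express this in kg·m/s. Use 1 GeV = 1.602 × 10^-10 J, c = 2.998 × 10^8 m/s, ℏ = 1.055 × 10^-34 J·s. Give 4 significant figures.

3.270 × 10^-21 kg·m/s

Momentum is [E]/c; divide by c.
1 GeV → 1/c × (1 GeV in J) = 5.344 × 10^-19 kg·m/s.
Convert the energy scale: 6.12 × 10^3 keV = 6.12 × 10^-3 GeV.
Result: 6.12 × 10^-3 × 5.344 × 10^-19 = 3.270 × 10^-21 kg·m/s.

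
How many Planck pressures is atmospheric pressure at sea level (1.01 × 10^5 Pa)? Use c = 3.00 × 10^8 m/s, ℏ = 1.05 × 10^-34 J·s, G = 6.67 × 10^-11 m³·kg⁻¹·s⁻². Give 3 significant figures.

Planck pressure: p_P = c⁷/(ℏG²) = 4.68 × 10^113 Pa.
1.01 × 10^5 / 4.68 × 10^113 = 2.16 × 10^-109

2.16 × 10^-109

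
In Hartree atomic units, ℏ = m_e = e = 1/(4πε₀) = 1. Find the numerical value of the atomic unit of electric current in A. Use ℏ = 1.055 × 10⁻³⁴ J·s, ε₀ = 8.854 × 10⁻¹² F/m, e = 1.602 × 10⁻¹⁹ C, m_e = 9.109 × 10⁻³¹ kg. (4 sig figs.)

From ℏ = m_e = e = 1/(4πε₀) = 1 the current scale is I_au = e E_h/ℏ = m_e e⁵/((4πε₀)²ℏ³).
E_h = 4.354 × 10⁻¹⁸ J
e·E_h/ℏ = 6.612 × 10⁻³ A

6.612 × 10⁻³ A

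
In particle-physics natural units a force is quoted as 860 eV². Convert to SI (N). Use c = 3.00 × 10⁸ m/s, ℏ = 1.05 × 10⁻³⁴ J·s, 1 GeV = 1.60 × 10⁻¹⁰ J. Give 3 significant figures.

Force is [E]/[L] = [E]²/(ℏc); restore (ℏc)⁻¹.
1 GeV² → 1/(ℏc) × (1 GeV in J)² = 8.13 × 10⁵ N.
Convert the energy scale: 860 eV² = 8.60 × 10⁻¹⁶ GeV².
Result: 8.60 × 10⁻¹⁶ × 8.13 × 10⁵ = 6.99 × 10⁻¹⁰ N.

6.99 × 10⁻¹⁰ N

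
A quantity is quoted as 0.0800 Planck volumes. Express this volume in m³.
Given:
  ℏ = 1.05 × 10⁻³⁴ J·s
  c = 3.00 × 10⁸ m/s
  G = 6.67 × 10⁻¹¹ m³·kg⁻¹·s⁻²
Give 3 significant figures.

3.34 × 10⁻¹⁰⁶ m³

One Planck volume: V_P = (ℏG/c³)^(3/2) = 4.18 × 10⁻¹⁰⁵ m³.
0.0800 × 4.18 × 10⁻¹⁰⁵ m³ = 3.34 × 10⁻¹⁰⁶ m³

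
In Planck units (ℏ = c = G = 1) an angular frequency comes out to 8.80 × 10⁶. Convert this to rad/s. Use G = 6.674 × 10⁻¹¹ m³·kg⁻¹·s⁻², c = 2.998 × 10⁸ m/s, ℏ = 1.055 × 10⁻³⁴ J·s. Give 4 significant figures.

1.632 × 10⁵⁰ rad/s

One Planck angular frequency: ω_P = √(c⁵/(ℏG)) = 1.855 × 10⁴³ rad/s.
8.80 × 10⁶ × 1.855 × 10⁴³ rad/s = 1.632 × 10⁵⁰ rad/s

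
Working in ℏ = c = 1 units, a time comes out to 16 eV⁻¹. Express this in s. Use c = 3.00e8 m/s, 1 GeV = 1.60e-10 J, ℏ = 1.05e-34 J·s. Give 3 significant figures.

1.05e-14 s

A time is [E]⁻¹ in ℏ=c=1; restore one factor of ℏ.
1 GeV⁻¹ → ℏ × (1 GeV in J)⁻¹ = 6.56e-25 s.
Convert the energy scale: 16 eV⁻¹ = 1.60e10 GeV⁻¹.
Result: 1.60e10 × 6.56e-25 = 1.05e-14 s.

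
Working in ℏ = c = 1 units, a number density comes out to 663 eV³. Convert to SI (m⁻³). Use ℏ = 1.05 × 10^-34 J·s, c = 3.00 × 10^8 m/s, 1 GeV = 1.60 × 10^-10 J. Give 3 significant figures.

8.69 × 10^22 m⁻³

Number density is [L]⁻³ = [E]³/(ℏc)³.
1 GeV³ → 1/(ℏc)³ × (1 GeV in J)³ = 1.31 × 10^47 m⁻³.
Convert the energy scale: 663 eV³ = 6.63 × 10^-25 GeV³.
Result: 6.63 × 10^-25 × 1.31 × 10^47 = 8.69 × 10^22 m⁻³.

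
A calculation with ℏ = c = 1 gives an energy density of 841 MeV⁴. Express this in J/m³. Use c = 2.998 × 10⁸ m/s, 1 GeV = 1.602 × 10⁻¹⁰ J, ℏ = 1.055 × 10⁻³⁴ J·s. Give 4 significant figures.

1.751 × 10²⁸ J/m³

[E]/[L]³ = [E]⁴/(ℏc)³; restore (ℏc)⁻³.
1 GeV⁴ → 1/(ℏc)³ × (1 GeV in J)⁴ = 2.082 × 10³⁷ J/m³.
Convert the energy scale: 841 MeV⁴ = 8.41 × 10⁻¹⁰ GeV⁴.
Result: 8.41 × 10⁻¹⁰ × 2.082 × 10³⁷ = 1.751 × 10²⁸ J/m³.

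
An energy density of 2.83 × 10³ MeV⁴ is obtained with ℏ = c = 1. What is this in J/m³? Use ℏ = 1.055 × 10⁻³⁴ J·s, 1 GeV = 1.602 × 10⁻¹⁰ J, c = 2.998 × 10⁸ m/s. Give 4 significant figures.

5.891 × 10²⁸ J/m³

[E]/[L]³ = [E]⁴/(ℏc)³; restore (ℏc)⁻³.
1 GeV⁴ → 1/(ℏc)³ × (1 GeV in J)⁴ = 2.082 × 10³⁷ J/m³.
Convert the energy scale: 2.83 × 10³ MeV⁴ = 2.83 × 10⁻⁹ GeV⁴.
Result: 2.83 × 10⁻⁹ × 2.082 × 10³⁷ = 5.891 × 10²⁸ J/m³.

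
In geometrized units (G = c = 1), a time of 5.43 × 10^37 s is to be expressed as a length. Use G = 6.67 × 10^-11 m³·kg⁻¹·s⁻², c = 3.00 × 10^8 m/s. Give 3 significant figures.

1.63 × 10^46 m

Time → length via c.
5.43 × 10^37 s × (c) = 1.63 × 10^46 m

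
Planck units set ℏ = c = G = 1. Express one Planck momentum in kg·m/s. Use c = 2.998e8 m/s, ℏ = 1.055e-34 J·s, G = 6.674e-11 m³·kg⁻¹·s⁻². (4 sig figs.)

Dimensional analysis gives p_P = √(ℏc³/G).
  = √(42.60)
  = 6.527 kg·m/s

6.527 kg·m/s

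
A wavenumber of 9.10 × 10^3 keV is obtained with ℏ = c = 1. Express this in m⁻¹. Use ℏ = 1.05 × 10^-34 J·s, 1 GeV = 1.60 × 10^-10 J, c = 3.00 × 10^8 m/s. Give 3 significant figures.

4.62 × 10^13 m⁻¹

Inverse length is [E]/(ℏc).
1 GeV → 1/(ℏc) × (1 GeV in J) = 5.08 × 10^15 m⁻¹.
Convert the energy scale: 9.10 × 10^3 keV = 9.10 × 10^-3 GeV.
Result: 9.10 × 10^-3 × 5.08 × 10^15 = 4.62 × 10^13 m⁻¹.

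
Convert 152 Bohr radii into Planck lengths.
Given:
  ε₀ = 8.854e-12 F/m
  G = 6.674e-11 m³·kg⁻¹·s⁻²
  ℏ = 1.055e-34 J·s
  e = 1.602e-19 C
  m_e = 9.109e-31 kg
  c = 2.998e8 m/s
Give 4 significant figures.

4.981e26

Bohr radius: a₀ = 4πε₀ℏ²/(m_e e²) = 5.297e-11 m
Planck length: ℓ_P = √(ℏG/c³) = 1.616e-35 m
152 × 5.297e-11 / 1.616e-35 = 4.981e26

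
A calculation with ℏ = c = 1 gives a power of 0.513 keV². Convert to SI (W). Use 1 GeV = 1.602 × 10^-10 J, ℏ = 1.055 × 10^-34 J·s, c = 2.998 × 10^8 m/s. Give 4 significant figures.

Power is [E]/[T] = [E]²/ℏ.
1 GeV² → 1/ℏ × (1 GeV in J)² = 2.433 × 10^14 W.
Convert the energy scale: 0.513 keV² = 5.13 × 10^-13 GeV².
Result: 5.13 × 10^-13 × 2.433 × 10^14 = 124.8 W.

124.8 W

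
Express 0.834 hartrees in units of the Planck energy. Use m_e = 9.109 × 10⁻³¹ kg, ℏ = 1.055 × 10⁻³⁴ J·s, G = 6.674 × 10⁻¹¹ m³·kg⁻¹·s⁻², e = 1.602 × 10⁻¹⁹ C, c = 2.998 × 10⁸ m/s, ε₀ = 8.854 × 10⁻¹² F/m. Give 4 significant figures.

1.856 × 10⁻²⁷

hartree: E_h = m_e e⁴/(4πε₀ℏ)² = 4.354 × 10⁻¹⁸ J
Planck energy: E_P = √(ℏc⁵/G) = 1.957 × 10⁹ J
0.834 × 4.354 × 10⁻¹⁸ / 1.957 × 10⁹ = 1.856 × 10⁻²⁷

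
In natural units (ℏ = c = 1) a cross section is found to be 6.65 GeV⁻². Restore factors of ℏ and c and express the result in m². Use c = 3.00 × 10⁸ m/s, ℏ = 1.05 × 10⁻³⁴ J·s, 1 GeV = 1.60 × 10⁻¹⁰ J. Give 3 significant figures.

Area is [L]² = [E]⁻²·(ℏc)²; restore (ℏc)².
1 GeV⁻² → (ℏc)² × (1 GeV in J)⁻² = 3.88 × 10⁻³² m².
Result: 6.65 × 3.88 × 10⁻³² = 2.58 × 10⁻³¹ m².

2.58 × 10⁻³¹ m²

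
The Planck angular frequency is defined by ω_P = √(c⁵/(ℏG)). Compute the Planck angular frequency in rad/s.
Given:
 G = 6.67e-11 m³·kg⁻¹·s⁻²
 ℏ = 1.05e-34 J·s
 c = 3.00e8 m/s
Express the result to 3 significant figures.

ω_P = √(c⁵/(ℏG))
  = √(3.47e86)
  = 1.86e43 rad/s

1.86e43 rad/s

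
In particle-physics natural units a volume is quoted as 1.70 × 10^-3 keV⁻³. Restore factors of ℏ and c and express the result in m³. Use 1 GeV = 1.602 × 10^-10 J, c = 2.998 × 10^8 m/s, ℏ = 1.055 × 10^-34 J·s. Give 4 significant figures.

1.308 × 10^-32 m³

Volume is [L]³ = [E]⁻³·(ℏc)³.
1 GeV⁻³ → (ℏc)³ × (1 GeV in J)⁻³ = 7.696 × 10^-48 m³.
Convert the energy scale: 1.70 × 10^-3 keV⁻³ = 1.70 × 10^15 GeV⁻³.
Result: 1.70 × 10^15 × 7.696 × 10^-48 = 1.308 × 10^-32 m³.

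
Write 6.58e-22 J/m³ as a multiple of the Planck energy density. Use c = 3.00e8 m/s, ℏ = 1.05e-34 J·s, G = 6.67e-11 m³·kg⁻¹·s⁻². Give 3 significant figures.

1.41e-135

Planck energy density: u_P = c⁷/(ℏG²) = 4.68e113 J/m³.
6.58e-22 / 4.68e113 = 1.41e-135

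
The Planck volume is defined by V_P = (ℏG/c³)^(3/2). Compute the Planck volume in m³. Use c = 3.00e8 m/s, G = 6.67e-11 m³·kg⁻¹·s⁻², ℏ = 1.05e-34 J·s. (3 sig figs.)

V_P = (ℏG/c³)^(3/2)
  = √(1.75e-209)
  = 4.18e-105 m³

4.18e-105 m³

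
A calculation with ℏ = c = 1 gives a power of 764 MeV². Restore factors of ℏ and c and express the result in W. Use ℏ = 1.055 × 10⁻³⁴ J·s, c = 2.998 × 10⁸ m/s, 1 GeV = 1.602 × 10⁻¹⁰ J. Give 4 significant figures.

Power is [E]/[T] = [E]²/ℏ.
1 GeV² → 1/ℏ × (1 GeV in J)² = 2.433 × 10¹⁴ W.
Convert the energy scale: 764 MeV² = 7.64 × 10⁻⁴ GeV².
Result: 7.64 × 10⁻⁴ × 2.433 × 10¹⁴ = 1.859 × 10¹¹ W.

1.859 × 10¹¹ W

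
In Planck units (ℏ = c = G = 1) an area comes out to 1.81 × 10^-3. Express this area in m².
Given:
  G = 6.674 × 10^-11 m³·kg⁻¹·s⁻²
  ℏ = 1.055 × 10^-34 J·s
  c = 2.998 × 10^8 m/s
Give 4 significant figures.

One Planck area: A_P = ℏG/c³ = 2.613 × 10^-70 m².
1.81 × 10^-3 × 2.613 × 10^-70 m² = 4.730 × 10^-73 m²

4.730 × 10^-73 m²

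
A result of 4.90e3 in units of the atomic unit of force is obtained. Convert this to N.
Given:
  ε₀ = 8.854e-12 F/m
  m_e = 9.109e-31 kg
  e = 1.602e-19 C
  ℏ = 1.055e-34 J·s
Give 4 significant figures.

One atomic unit of force: F_au = E_h/a₀ = m_e²e⁶/((4πε₀)³ℏ⁴) = 8.220e-8 N.
4.90e3 × 8.220e-8 N = 4.028e-4 N

4.028e-4 N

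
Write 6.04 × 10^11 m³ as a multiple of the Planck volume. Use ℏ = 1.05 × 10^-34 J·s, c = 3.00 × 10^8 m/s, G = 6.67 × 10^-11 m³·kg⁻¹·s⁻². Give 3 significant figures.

1.45 × 10^116

Planck volume: V_P = (ℏG/c³)^(3/2) = 4.18 × 10^-105 m³.
6.04 × 10^11 / 4.18 × 10^-105 = 1.45 × 10^116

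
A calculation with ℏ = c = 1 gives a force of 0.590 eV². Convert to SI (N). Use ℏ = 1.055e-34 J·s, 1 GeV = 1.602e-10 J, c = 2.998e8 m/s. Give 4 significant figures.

4.787e-13 N

Force is [E]/[L] = [E]²/(ℏc); restore (ℏc)⁻¹.
1 GeV² → 1/(ℏc) × (1 GeV in J)² = 8.114e5 N.
Convert the energy scale: 0.590 eV² = 5.90e-19 GeV².
Result: 5.90e-19 × 8.114e5 = 4.787e-13 N.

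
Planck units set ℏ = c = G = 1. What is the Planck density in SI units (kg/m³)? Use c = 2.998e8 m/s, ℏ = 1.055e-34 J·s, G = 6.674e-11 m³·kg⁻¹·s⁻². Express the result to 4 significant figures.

From ℏ = c = G = 1 the density scale is ρ_P = c⁵/(ℏG²).
  = 2.422e42 / 4.699e-55
  = 5.154e96 kg/m³

5.154e96 kg/m³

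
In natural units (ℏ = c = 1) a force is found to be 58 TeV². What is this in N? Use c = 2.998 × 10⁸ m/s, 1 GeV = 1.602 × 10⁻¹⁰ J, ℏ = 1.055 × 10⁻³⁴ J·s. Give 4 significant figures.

Force is [E]/[L] = [E]²/(ℏc); restore (ℏc)⁻¹.
1 GeV² → 1/(ℏc) × (1 GeV in J)² = 8.114 × 10⁵ N.
Convert the energy scale: 58 TeV² = 5.80 × 10⁷ GeV².
Result: 5.80 × 10⁷ × 8.114 × 10⁵ = 4.706 × 10¹³ N.

4.706 × 10¹³ N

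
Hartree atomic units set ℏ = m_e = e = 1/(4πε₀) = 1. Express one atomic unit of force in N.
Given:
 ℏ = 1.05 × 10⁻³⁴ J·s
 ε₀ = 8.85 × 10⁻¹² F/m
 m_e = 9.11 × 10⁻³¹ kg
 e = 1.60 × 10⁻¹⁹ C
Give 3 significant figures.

From ℏ = m_e = e = 1/(4πε₀) = 1 the force scale is F_au = E_h/a₀ = m_e²e⁶/((4πε₀)³ℏ⁴).
E_h = 4.38 × 10⁻¹⁸ J
a₀ = 5.26 × 10⁻¹¹ m
E_h/a₀ = 8.33 × 10⁻⁸ N

8.33 × 10⁻⁸ N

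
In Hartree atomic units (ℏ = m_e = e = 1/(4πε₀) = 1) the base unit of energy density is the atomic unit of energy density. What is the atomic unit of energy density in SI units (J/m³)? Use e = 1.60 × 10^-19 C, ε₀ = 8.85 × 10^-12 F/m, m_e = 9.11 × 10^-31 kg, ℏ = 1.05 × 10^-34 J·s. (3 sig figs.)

3.01 × 10^13 J/m³

u_au = E_h/a₀³ = m_e⁴e¹⁰/((4πε₀)⁵ℏ⁸)
E_h = 4.38 × 10^-18 J
a₀ = 5.26 × 10^-11 m
E_h/a₀³ = 3.01 × 10^13 J/m³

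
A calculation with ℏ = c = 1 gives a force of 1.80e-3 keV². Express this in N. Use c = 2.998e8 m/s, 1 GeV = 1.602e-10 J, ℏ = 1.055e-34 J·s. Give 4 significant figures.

Force is [E]/[L] = [E]²/(ℏc); restore (ℏc)⁻¹.
1 GeV² → 1/(ℏc) × (1 GeV in J)² = 8.114e5 N.
Convert the energy scale: 1.80e-3 keV² = 1.80e-15 GeV².
Result: 1.80e-15 × 8.114e5 = 1.461e-9 N.

1.461e-9 N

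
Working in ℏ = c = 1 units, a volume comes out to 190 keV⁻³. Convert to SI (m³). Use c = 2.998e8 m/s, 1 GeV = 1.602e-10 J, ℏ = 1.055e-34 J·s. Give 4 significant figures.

Volume is [L]³ = [E]⁻³·(ℏc)³.
1 GeV⁻³ → (ℏc)³ × (1 GeV in J)⁻³ = 7.696e-48 m³.
Convert the energy scale: 190 keV⁻³ = 1.90e20 GeV⁻³.
Result: 1.90e20 × 7.696e-48 = 1.462e-27 m³.

1.462e-27 m³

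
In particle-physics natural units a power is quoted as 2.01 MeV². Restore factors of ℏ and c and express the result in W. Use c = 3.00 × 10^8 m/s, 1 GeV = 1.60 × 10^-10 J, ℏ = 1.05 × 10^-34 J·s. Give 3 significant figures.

4.90 × 10^8 W

Power is [E]/[T] = [E]²/ℏ.
1 GeV² → 1/ℏ × (1 GeV in J)² = 2.44 × 10^14 W.
Convert the energy scale: 2.01 MeV² = 2.01 × 10^-6 GeV².
Result: 2.01 × 10^-6 × 2.44 × 10^14 = 4.90 × 10^8 W.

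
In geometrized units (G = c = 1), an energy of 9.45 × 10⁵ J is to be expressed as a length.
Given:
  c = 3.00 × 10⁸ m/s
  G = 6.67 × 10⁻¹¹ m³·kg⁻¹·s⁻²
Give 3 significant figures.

Energy → length via G/c⁴.
9.45 × 10⁵ J × (G/c⁴) = 7.78 × 10⁻³⁹ m

7.78 × 10⁻³⁹ m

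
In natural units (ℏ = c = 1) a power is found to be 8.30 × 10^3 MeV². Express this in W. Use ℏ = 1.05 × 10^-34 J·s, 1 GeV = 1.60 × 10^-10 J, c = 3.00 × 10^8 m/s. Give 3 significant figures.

2.02 × 10^12 W

Power is [E]/[T] = [E]²/ℏ.
1 GeV² → 1/ℏ × (1 GeV in J)² = 2.44 × 10^14 W.
Convert the energy scale: 8.30 × 10^3 MeV² = 8.30 × 10^-3 GeV².
Result: 8.30 × 10^-3 × 2.44 × 10^14 = 2.02 × 10^12 W.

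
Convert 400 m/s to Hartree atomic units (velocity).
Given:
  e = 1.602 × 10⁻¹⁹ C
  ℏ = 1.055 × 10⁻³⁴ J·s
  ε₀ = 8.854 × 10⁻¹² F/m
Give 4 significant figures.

atomic unit of velocity: v_au = e²/(4πε₀ℏ) = 2.186 × 10⁶ m/s.
400 / 2.186 × 10⁶ = 1.830 × 10⁻⁴

1.830 × 10⁻⁴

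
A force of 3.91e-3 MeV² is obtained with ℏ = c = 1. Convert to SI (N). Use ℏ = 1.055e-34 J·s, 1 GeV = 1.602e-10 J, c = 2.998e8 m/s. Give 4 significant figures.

Force is [E]/[L] = [E]²/(ℏc); restore (ℏc)⁻¹.
1 GeV² → 1/(ℏc) × (1 GeV in J)² = 8.114e5 N.
Convert the energy scale: 3.91e-3 MeV² = 3.91e-9 GeV².
Result: 3.91e-9 × 8.114e5 = 3.173e-3 N.

3.173e-3 N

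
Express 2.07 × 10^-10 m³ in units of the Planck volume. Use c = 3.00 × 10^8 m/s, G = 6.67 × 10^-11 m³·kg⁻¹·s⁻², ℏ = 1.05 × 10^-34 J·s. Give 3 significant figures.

Planck volume: V_P = (ℏG/c³)^(3/2) = 4.18 × 10^-105 m³.
2.07 × 10^-10 / 4.18 × 10^-105 = 4.95 × 10^94

4.95 × 10^94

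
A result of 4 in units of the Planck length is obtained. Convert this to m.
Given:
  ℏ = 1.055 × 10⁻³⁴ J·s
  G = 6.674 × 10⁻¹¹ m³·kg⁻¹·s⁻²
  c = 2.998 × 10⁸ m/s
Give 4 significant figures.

One Planck length: ℓ_P = √(ℏG/c³) = 1.616 × 10⁻³⁵ m.
4 × 1.616 × 10⁻³⁵ m = 6.466 × 10⁻³⁵ m

6.466 × 10⁻³⁵ m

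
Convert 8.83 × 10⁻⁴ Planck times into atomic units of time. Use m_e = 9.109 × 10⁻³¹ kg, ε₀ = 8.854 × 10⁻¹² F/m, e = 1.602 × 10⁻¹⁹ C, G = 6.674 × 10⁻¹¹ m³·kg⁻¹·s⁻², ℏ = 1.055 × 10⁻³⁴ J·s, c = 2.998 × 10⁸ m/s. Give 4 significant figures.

Planck time: t_P = √(ℏG/c⁵) = 5.392 × 10⁻⁴⁴ s
atomic unit of time: τ_au = (4πε₀)²ℏ³/(m_e e⁴) = 2.423 × 10⁻¹⁷ s
8.83 × 10⁻⁴ × 5.392 × 10⁻⁴⁴ / 2.423 × 10⁻¹⁷ = 1.965 × 10⁻³⁰

1.965 × 10⁻³⁰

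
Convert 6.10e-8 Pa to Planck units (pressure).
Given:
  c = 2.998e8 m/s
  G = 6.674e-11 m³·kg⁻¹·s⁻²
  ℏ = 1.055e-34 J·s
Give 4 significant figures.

Planck pressure: p_P = c⁷/(ℏG²) = 4.632e113 Pa.
6.10e-8 / 4.632e113 = 1.317e-121

1.317e-121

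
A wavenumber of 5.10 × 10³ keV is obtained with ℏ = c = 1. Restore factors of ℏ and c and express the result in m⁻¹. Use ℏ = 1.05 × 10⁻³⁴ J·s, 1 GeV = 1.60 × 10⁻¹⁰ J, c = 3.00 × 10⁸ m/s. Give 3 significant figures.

Inverse length is [E]/(ℏc).
1 GeV → 1/(ℏc) × (1 GeV in J) = 5.08 × 10¹⁵ m⁻¹.
Convert the energy scale: 5.10 × 10³ keV = 5.10 × 10⁻³ GeV.
Result: 5.10 × 10⁻³ × 5.08 × 10¹⁵ = 2.59 × 10¹³ m⁻¹.

2.59 × 10¹³ m⁻¹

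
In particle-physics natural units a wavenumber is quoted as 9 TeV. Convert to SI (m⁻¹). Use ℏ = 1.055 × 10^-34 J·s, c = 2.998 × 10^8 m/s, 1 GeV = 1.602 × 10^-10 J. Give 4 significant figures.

Inverse length is [E]/(ℏc).
1 GeV → 1/(ℏc) × (1 GeV in J) = 5.065 × 10^15 m⁻¹.
Convert the energy scale: 9 TeV = 9.00 × 10^3 GeV.
Result: 9.00 × 10^3 × 5.065 × 10^15 = 4.558 × 10^19 m⁻¹.

4.558 × 10^19 m⁻¹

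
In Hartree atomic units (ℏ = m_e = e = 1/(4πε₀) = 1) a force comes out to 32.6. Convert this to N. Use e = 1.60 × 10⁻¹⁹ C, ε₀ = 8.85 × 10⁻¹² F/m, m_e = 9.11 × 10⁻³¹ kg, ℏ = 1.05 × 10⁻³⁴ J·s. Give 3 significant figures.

2.71 × 10⁻⁶ N

One atomic unit of force: F_au = E_h/a₀ = m_e²e⁶/((4πε₀)³ℏ⁴) = 8.33 × 10⁻⁸ N.
32.6 × 8.33 × 10⁻⁸ N = 2.71 × 10⁻⁶ N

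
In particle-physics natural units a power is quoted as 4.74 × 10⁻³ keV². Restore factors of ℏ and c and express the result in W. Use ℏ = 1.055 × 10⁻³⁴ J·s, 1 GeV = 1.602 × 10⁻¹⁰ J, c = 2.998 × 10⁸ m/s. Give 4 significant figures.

Power is [E]/[T] = [E]²/ℏ.
1 GeV² → 1/ℏ × (1 GeV in J)² = 2.433 × 10¹⁴ W.
Convert the energy scale: 4.74 × 10⁻³ keV² = 4.74 × 10⁻¹⁵ GeV².
Result: 4.74 × 10⁻¹⁵ × 2.433 × 10¹⁴ = 1.153 W.

1.153 W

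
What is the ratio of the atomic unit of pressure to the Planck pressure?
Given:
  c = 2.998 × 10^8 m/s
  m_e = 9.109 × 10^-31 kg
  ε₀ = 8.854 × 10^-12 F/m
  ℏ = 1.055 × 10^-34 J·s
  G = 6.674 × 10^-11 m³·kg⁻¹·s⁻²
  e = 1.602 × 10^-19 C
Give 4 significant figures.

6.323 × 10^-101

atomic unit of pressure: P_au = E_h/a₀³ = m_e⁴e¹⁰/((4πε₀)⁵ℏ⁸) = 2.929 × 10^13 Pa
Planck pressure: p_P = c⁷/(ℏG²) = 4.632 × 10^113 Pa
ratio = 2.929 × 10^13 / 4.632 × 10^113 = 6.323 × 10^-101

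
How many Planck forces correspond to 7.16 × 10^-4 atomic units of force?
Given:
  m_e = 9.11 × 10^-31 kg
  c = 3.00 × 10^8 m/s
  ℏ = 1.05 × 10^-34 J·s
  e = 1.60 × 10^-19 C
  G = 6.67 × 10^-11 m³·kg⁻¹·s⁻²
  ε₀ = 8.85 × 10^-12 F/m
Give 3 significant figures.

atomic unit of force: F_au = E_h/a₀ = m_e²e⁶/((4πε₀)³ℏ⁴) = 8.33 × 10^-8 N
Planck force: F_P = c⁴/G = 1.21 × 10^44 N
7.16 × 10^-4 × 8.33 × 10^-8 / 1.21 × 10^44 = 4.91 × 10^-55

4.91 × 10^-55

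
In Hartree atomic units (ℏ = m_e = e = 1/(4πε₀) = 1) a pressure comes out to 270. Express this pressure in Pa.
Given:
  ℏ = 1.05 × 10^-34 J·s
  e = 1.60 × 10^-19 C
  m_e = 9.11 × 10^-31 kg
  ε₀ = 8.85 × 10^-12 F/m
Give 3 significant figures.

8.13 × 10^15 Pa

One atomic unit of pressure: P_au = E_h/a₀³ = m_e⁴e¹⁰/((4πε₀)⁵ℏ⁸) = 3.01 × 10^13 Pa.
270 × 3.01 × 10^13 Pa = 8.13 × 10^15 Pa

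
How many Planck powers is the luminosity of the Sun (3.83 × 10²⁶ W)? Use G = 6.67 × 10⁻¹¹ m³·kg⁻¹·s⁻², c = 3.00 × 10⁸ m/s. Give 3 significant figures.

1.05 × 10⁻²⁶

Planck power: P_P = c⁵/G = 3.64 × 10⁵² W.
3.83 × 10²⁶ / 3.64 × 10⁵² = 1.05 × 10⁻²⁶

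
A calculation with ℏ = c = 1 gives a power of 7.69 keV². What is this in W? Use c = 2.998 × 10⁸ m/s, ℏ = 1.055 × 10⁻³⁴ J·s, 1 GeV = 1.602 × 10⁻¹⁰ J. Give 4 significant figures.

Power is [E]/[T] = [E]²/ℏ.
1 GeV² → 1/ℏ × (1 GeV in J)² = 2.433 × 10¹⁴ W.
Convert the energy scale: 7.69 keV² = 7.69 × 10⁻¹² GeV².
Result: 7.69 × 10⁻¹² × 2.433 × 10¹⁴ = 1.871 × 10³ W.

1.871 × 10³ W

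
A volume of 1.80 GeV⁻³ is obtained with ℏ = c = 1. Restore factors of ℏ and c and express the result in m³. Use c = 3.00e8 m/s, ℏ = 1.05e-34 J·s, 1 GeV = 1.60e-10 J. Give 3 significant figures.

1.37e-47 m³

Volume is [L]³ = [E]⁻³·(ℏc)³.
1 GeV⁻³ → (ℏc)³ × (1 GeV in J)⁻³ = 7.63e-48 m³.
Result: 1.80 × 7.63e-48 = 1.37e-47 m³.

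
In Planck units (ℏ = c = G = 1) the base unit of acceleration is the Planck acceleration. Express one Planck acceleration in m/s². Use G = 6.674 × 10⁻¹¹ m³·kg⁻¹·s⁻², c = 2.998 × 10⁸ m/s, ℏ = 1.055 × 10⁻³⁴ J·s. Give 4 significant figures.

a_P = √(c⁷/(ℏG))
  = √(3.092 × 10¹⁰³)
  = 5.560 × 10⁵¹ m/s²

5.560 × 10⁵¹ m/s²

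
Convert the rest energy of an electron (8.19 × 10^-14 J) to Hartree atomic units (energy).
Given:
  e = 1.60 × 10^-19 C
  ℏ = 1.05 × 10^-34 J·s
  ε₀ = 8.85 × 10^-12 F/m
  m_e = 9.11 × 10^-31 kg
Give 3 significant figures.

1.87 × 10^4

hartree: E_h = m_e e⁴/(4πε₀ℏ)² = 4.38 × 10^-18 J.
8.19 × 10^-14 / 4.38 × 10^-18 = 1.87 × 10^4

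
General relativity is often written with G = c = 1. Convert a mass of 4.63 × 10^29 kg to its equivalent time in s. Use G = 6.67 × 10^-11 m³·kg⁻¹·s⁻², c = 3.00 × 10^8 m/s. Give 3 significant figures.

Mass → time via G/c³.
4.63 × 10^29 kg × (G/c³) = 1.14 × 10^-6 s

1.14 × 10^-6 s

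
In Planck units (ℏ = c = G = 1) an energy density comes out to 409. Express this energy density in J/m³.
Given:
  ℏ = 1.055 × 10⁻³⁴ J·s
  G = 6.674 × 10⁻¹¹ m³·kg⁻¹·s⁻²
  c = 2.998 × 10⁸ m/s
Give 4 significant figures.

One Planck energy density: u_P = c⁷/(ℏG²) = 4.632 × 10¹¹³ J/m³.
409 × 4.632 × 10¹¹³ J/m³ = 1.895 × 10¹¹⁶ J/m³

1.895 × 10¹¹⁶ J/m³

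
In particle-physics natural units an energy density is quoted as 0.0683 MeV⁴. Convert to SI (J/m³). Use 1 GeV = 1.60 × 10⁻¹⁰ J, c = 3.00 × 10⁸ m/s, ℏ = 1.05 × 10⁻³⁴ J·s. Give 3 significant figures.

[E]/[L]³ = [E]⁴/(ℏc)³; restore (ℏc)⁻³.
1 GeV⁴ → 1/(ℏc)³ × (1 GeV in J)⁴ = 2.10 × 10³⁷ J/m³.
Convert the energy scale: 0.0683 MeV⁴ = 6.83 × 10⁻¹⁴ GeV⁴.
Result: 6.83 × 10⁻¹⁴ × 2.10 × 10³⁷ = 1.43 × 10²⁴ J/m³.

1.43 × 10²⁴ J/m³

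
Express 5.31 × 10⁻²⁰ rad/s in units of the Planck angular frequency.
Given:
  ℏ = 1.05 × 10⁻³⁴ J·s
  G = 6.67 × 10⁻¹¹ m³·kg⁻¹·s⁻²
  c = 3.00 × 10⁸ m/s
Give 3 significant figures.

Planck angular frequency: ω_P = √(c⁵/(ℏG)) = 1.86 × 10⁴³ rad/s.
5.31 × 10⁻²⁰ / 1.86 × 10⁴³ = 2.85 × 10⁻⁶³

2.85 × 10⁻⁶³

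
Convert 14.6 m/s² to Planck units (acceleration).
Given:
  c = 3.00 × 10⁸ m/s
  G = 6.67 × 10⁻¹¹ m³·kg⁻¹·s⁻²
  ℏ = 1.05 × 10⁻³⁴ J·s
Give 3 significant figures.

Planck acceleration: a_P = √(c⁷/(ℏG)) = 5.59 × 10⁵¹ m/s².
14.6 / 5.59 × 10⁵¹ = 2.61 × 10⁻⁵¹

2.61 × 10⁻⁵¹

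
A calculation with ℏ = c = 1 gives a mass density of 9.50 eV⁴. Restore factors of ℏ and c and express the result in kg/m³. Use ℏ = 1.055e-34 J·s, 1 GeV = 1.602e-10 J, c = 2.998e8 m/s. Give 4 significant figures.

2.200e-15 kg/m³

Mass density is [E]/(c²[L]³) = [E]⁴/(ℏ³c⁵).
1 GeV⁴ → 1/(ℏ³c⁵) × (1 GeV in J)⁴ = 2.316e20 kg/m³.
Convert the energy scale: 9.50 eV⁴ = 9.50e-36 GeV⁴.
Result: 9.50e-36 × 2.316e20 = 2.200e-15 kg/m³.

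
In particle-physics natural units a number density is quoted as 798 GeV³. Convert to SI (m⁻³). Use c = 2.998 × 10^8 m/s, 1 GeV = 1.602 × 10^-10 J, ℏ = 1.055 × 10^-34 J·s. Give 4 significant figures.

1.037 × 10^50 m⁻³

Number density is [L]⁻³ = [E]³/(ℏc)³.
1 GeV³ → 1/(ℏc)³ × (1 GeV in J)³ = 1.299 × 10^47 m⁻³.
Result: 798 × 1.299 × 10^47 = 1.037 × 10^50 m⁻³.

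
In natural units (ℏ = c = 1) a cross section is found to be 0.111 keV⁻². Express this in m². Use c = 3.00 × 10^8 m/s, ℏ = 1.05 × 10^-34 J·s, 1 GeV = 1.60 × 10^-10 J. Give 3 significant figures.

Area is [L]² = [E]⁻²·(ℏc)²; restore (ℏc)².
1 GeV⁻² → (ℏc)² × (1 GeV in J)⁻² = 3.88 × 10^-32 m².
Convert the energy scale: 0.111 keV⁻² = 1.11 × 10^11 GeV⁻².
Result: 1.11 × 10^11 × 3.88 × 10^-32 = 4.30 × 10^-21 m².

4.30 × 10^-21 m²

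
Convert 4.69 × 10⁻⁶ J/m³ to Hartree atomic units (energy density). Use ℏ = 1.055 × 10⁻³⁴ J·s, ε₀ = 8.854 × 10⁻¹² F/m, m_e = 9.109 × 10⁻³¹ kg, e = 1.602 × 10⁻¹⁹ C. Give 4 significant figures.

atomic unit of energy density: u_au = E_h/a₀³ = m_e⁴e¹⁰/((4πε₀)⁵ℏ⁸) = 2.929 × 10¹³ J/m³.
4.69 × 10⁻⁶ / 2.929 × 10¹³ = 1.601 × 10⁻¹⁹

1.601 × 10⁻¹⁹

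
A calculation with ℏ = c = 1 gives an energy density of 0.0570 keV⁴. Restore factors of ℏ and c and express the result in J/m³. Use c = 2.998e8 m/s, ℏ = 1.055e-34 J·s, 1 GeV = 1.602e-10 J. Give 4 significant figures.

1.187e12 J/m³

[E]/[L]³ = [E]⁴/(ℏc)³; restore (ℏc)⁻³.
1 GeV⁴ → 1/(ℏc)³ × (1 GeV in J)⁴ = 2.082e37 J/m³.
Convert the energy scale: 0.0570 keV⁴ = 5.70e-26 GeV⁴.
Result: 5.70e-26 × 2.082e37 = 1.187e12 J/m³.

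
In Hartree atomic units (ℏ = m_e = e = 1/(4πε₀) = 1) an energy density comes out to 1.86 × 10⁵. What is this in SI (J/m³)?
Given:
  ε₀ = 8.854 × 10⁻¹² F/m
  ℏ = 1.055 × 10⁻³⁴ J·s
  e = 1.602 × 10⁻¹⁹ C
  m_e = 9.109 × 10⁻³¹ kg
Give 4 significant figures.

5.448 × 10¹⁸ J/m³

One atomic unit of energy density: u_au = E_h/a₀³ = m_e⁴e¹⁰/((4πε₀)⁵ℏ⁸) = 2.929 × 10¹³ J/m³.
1.86 × 10⁵ × 2.929 × 10¹³ J/m³ = 5.448 × 10¹⁸ J/m³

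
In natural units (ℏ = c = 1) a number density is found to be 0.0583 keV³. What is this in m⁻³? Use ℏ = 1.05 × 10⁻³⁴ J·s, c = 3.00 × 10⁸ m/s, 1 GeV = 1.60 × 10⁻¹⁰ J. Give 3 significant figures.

Number density is [L]⁻³ = [E]³/(ℏc)³.
1 GeV³ → 1/(ℏc)³ × (1 GeV in J)³ = 1.31 × 10⁴⁷ m⁻³.
Convert the energy scale: 0.0583 keV³ = 5.83 × 10⁻²⁰ GeV³.
Result: 5.83 × 10⁻²⁰ × 1.31 × 10⁴⁷ = 7.64 × 10²⁷ m⁻³.

7.64 × 10²⁷ m⁻³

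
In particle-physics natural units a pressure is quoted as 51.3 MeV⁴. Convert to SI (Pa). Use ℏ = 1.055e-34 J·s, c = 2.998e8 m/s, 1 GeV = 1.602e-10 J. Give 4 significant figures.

1.068e27 Pa

Pressure is [E]/[L]³ = [E]⁴/(ℏc)³.
1 GeV⁴ → 1/(ℏc)³ × (1 GeV in J)⁴ = 2.082e37 Pa.
Convert the energy scale: 51.3 MeV⁴ = 5.13e-11 GeV⁴.
Result: 5.13e-11 × 2.082e37 = 1.068e27 Pa.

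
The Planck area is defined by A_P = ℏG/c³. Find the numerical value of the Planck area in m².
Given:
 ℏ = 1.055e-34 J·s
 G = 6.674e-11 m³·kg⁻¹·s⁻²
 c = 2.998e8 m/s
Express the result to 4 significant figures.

2.613e-70 m²

A_P = ℏG/c³
  = 7.041e-45 / 2.695e25
  = 2.613e-70 m²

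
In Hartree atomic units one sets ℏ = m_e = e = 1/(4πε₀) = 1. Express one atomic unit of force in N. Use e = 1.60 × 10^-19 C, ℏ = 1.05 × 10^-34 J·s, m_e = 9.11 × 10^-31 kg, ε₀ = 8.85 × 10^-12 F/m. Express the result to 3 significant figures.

F_au = E_h/a₀ = m_e²e⁶/((4πε₀)³ℏ⁴)
E_h = 4.38 × 10^-18 J
a₀ = 5.26 × 10^-11 m
E_h/a₀ = 8.33 × 10^-8 N

8.33 × 10^-8 N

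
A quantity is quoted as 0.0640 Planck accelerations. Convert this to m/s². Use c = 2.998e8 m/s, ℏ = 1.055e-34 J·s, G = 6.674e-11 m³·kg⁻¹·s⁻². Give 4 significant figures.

3.559e50 m/s²

One Planck acceleration: a_P = √(c⁷/(ℏG)) = 5.560e51 m/s².
0.0640 × 5.560e51 m/s² = 3.559e50 m/s²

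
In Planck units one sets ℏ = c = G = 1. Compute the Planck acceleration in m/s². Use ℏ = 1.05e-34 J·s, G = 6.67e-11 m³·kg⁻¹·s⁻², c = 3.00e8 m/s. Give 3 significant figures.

a_P = √(c⁷/(ℏG))
  = √(3.12e103)
  = 5.59e51 m/s²

5.59e51 m/s²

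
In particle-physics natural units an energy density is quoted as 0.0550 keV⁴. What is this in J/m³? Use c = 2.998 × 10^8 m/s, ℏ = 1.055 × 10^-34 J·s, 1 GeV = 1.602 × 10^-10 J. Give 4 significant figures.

[E]/[L]³ = [E]⁴/(ℏc)³; restore (ℏc)⁻³.
1 GeV⁴ → 1/(ℏc)³ × (1 GeV in J)⁴ = 2.082 × 10^37 J/m³.
Convert the energy scale: 0.0550 keV⁴ = 5.50 × 10^-26 GeV⁴.
Result: 5.50 × 10^-26 × 2.082 × 10^37 = 1.145 × 10^12 J/m³.

1.145 × 10^12 J/m³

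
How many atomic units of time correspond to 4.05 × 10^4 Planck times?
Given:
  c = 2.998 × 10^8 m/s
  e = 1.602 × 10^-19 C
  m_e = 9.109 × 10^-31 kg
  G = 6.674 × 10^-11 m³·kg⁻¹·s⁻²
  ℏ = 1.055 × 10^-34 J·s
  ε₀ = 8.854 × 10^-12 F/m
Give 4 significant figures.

9.013 × 10^-23

Planck time: t_P = √(ℏG/c⁵) = 5.392 × 10^-44 s
atomic unit of time: τ_au = (4πε₀)²ℏ³/(m_e e⁴) = 2.423 × 10^-17 s
4.05 × 10^4 × 5.392 × 10^-44 / 2.423 × 10^-17 = 9.013 × 10^-23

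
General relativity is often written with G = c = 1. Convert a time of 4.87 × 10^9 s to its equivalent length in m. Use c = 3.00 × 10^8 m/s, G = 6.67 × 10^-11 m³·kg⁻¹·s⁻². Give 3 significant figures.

Time → length via c.
4.87 × 10^9 s × (c) = 1.46 × 10^18 m

1.46 × 10^18 m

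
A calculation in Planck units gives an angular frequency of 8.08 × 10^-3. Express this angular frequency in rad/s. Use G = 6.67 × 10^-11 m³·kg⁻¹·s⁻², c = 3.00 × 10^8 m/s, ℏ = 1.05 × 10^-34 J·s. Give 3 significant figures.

1.51 × 10^41 rad/s

One Planck angular frequency: ω_P = √(c⁵/(ℏG)) = 1.86 × 10^43 rad/s.
8.08 × 10^-3 × 1.86 × 10^43 rad/s = 1.51 × 10^41 rad/s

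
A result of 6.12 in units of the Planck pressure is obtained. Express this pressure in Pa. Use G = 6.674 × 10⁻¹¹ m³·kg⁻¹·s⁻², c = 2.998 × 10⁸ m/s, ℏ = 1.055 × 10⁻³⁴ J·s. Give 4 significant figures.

2.835 × 10¹¹⁴ Pa

One Planck pressure: p_P = c⁷/(ℏG²) = 4.632 × 10¹¹³ Pa.
6.12 × 4.632 × 10¹¹³ Pa = 2.835 × 10¹¹⁴ Pa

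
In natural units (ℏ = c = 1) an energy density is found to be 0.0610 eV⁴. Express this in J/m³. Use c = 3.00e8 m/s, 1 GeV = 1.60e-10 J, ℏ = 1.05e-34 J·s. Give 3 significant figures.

1.28 J/m³

[E]/[L]³ = [E]⁴/(ℏc)³; restore (ℏc)⁻³.
1 GeV⁴ → 1/(ℏc)³ × (1 GeV in J)⁴ = 2.10e37 J/m³.
Convert the energy scale: 0.0610 eV⁴ = 6.10e-38 GeV⁴.
Result: 6.10e-38 × 2.10e37 = 1.28 J/m³.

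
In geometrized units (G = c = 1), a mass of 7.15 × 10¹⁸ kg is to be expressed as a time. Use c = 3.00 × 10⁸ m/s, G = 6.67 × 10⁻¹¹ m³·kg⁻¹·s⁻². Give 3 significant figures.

1.77 × 10⁻¹⁷ s

Mass → time via G/c³.
7.15 × 10¹⁸ kg × (G/c³) = 1.77 × 10⁻¹⁷ s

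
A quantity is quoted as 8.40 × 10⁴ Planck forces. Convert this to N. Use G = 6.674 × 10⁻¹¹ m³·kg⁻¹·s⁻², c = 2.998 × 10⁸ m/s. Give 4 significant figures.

One Planck force: F_P = c⁴/G = 1.210 × 10⁴⁴ N.
8.40 × 10⁴ × 1.210 × 10⁴⁴ N = 1.017 × 10⁴⁹ N

1.017 × 10⁴⁹ N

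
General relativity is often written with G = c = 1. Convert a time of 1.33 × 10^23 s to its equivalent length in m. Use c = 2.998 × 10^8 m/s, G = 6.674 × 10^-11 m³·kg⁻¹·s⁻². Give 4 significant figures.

3.987 × 10^31 m

Time → length via c.
1.33 × 10^23 s × (c) = 3.987 × 10^31 m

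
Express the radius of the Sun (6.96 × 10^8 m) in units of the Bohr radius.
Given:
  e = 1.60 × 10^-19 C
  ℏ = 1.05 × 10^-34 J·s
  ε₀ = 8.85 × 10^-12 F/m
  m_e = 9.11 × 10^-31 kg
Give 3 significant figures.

1.32 × 10^19

Bohr radius: a₀ = 4πε₀ℏ²/(m_e e²) = 5.26 × 10^-11 m.
6.96 × 10^8 / 5.26 × 10^-11 = 1.32 × 10^19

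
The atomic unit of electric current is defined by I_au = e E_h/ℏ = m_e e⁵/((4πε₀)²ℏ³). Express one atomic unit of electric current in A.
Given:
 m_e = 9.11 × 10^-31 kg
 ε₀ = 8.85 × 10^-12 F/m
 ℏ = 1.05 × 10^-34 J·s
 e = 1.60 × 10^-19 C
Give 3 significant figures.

I_au = e E_h/ℏ = m_e e⁵/((4πε₀)²ℏ³)
E_h = 4.38 × 10^-18 J
e·E_h/ℏ = 6.67 × 10^-3 A

6.67 × 10^-3 A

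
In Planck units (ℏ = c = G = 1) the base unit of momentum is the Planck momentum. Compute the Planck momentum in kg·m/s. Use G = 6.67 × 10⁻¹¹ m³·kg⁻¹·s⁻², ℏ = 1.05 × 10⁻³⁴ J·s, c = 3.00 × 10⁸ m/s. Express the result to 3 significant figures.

p_P = √(ℏc³/G)
  = √(42.5)
  = 6.52 kg·m/s

6.52 kg·m/s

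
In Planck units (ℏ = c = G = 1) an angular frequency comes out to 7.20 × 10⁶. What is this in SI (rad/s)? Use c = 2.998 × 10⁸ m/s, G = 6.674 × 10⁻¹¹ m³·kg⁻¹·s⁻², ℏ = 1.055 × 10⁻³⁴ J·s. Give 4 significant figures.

1.335 × 10⁵⁰ rad/s

One Planck angular frequency: ω_P = √(c⁵/(ℏG)) = 1.855 × 10⁴³ rad/s.
7.20 × 10⁶ × 1.855 × 10⁴³ rad/s = 1.335 × 10⁵⁰ rad/s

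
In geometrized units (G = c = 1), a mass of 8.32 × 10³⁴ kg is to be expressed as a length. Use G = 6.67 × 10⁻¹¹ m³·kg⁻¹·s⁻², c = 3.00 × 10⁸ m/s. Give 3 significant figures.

6.17 × 10⁷ m

In G = c = 1 units mass has dimensions of length; the conversion factor is G/c².
8.32 × 10³⁴ kg × (G/c²) = 6.17 × 10⁷ m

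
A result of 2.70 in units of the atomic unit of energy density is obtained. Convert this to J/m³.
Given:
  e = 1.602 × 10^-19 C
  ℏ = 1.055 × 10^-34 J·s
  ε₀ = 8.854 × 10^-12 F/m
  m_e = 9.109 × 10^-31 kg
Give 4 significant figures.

7.909 × 10^13 J/m³

One atomic unit of energy density: u_au = E_h/a₀³ = m_e⁴e¹⁰/((4πε₀)⁵ℏ⁸) = 2.929 × 10^13 J/m³.
2.70 × 2.929 × 10^13 J/m³ = 7.909 × 10^13 J/m³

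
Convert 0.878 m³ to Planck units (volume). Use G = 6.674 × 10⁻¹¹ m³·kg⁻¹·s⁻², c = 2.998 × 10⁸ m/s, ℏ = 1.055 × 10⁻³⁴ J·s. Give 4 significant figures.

2.079 × 10¹⁰⁴

Planck volume: V_P = (ℏG/c³)^(3/2) = 4.224 × 10⁻¹⁰⁵ m³.
0.878 / 4.224 × 10⁻¹⁰⁵ = 2.079 × 10¹⁰⁴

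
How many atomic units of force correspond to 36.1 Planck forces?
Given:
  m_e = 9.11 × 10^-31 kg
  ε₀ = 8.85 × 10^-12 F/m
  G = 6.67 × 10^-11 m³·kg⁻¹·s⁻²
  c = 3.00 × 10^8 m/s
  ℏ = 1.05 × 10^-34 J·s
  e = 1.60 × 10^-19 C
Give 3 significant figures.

Planck force: F_P = c⁴/G = 1.21 × 10^44 N
atomic unit of force: F_au = E_h/a₀ = m_e²e⁶/((4πε₀)³ℏ⁴) = 8.33 × 10^-8 N
36.1 × 1.21 × 10^44 / 8.33 × 10^-8 = 5.26 × 10^52

5.26 × 10^52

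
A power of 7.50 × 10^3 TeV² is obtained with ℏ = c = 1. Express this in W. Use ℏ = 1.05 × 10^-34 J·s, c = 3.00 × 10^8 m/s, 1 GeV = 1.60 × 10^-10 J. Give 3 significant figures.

1.83 × 10^24 W

Power is [E]/[T] = [E]²/ℏ.
1 GeV² → 1/ℏ × (1 GeV in J)² = 2.44 × 10^14 W.
Convert the energy scale: 7.50 × 10^3 TeV² = 7.50 × 10^9 GeV².
Result: 7.50 × 10^9 × 2.44 × 10^14 = 1.83 × 10^24 W.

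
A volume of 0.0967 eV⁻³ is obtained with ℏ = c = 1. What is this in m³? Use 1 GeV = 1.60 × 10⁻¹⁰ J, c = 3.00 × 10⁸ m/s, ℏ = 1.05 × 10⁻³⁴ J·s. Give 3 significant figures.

Volume is [L]³ = [E]⁻³·(ℏc)³.
1 GeV⁻³ → (ℏc)³ × (1 GeV in J)⁻³ = 7.63 × 10⁻⁴⁸ m³.
Convert the energy scale: 0.0967 eV⁻³ = 9.67 × 10²⁵ GeV⁻³.
Result: 9.67 × 10²⁵ × 7.63 × 10⁻⁴⁸ = 7.38 × 10⁻²² m³.

7.38 × 10⁻²² m³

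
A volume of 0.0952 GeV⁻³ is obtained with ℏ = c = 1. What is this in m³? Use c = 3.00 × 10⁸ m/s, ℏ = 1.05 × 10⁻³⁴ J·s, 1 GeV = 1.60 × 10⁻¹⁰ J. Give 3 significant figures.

7.26 × 10⁻⁴⁹ m³

Volume is [L]³ = [E]⁻³·(ℏc)³.
1 GeV⁻³ → (ℏc)³ × (1 GeV in J)⁻³ = 7.63 × 10⁻⁴⁸ m³.
Result: 0.0952 × 7.63 × 10⁻⁴⁸ = 7.26 × 10⁻⁴⁹ m³.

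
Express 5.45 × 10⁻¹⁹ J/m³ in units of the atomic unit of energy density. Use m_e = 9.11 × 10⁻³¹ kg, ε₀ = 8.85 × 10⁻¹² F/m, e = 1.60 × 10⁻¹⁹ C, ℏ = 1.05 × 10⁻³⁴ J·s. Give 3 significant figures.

1.81 × 10⁻³²

atomic unit of energy density: u_au = E_h/a₀³ = m_e⁴e¹⁰/((4πε₀)⁵ℏ⁸) = 3.01 × 10¹³ J/m³.
5.45 × 10⁻¹⁹ / 3.01 × 10¹³ = 1.81 × 10⁻³²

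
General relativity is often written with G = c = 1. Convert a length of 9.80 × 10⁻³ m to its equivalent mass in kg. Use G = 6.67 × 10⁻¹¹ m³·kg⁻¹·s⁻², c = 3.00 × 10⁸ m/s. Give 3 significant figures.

1.32 × 10²⁵ kg

Length → mass via c²/G.
9.80 × 10⁻³ m × (c²/G) = 1.32 × 10²⁵ kg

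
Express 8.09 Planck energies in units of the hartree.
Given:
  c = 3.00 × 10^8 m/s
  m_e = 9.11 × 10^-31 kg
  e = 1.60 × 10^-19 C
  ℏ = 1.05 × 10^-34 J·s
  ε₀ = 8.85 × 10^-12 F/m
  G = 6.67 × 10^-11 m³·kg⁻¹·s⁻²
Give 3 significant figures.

Planck energy: E_P = √(ℏc⁵/G) = 1.96 × 10^9 J
hartree: E_h = m_e e⁴/(4πε₀ℏ)² = 4.38 × 10^-18 J
8.09 × 1.96 × 10^9 / 4.38 × 10^-18 = 3.61 × 10^27

3.61 × 10^27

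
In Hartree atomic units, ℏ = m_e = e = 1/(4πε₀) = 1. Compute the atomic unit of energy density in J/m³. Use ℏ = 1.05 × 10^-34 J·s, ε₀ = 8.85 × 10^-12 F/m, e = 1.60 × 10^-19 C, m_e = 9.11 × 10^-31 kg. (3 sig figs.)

3.01 × 10^13 J/m³

From ℏ = m_e = e = 1/(4πε₀) = 1 the energy density scale is u_au = E_h/a₀³ = m_e⁴e¹⁰/((4πε₀)⁵ℏ⁸).
E_h = 4.38 × 10^-18 J
a₀ = 5.26 × 10^-11 m
E_h/a₀³ = 3.01 × 10^13 J/m³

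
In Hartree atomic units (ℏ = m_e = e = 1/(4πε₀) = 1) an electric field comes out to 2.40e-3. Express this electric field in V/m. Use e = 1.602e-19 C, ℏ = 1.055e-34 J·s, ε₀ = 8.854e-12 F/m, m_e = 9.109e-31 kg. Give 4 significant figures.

One atomic unit of electric field: E_au = E_h/(e a₀) = m_e²e⁵/((4πε₀)³ℏ⁴) = 5.131e11 V/m.
2.40e-3 × 5.131e11 V/m = 1.231e9 V/m

1.231e9 V/m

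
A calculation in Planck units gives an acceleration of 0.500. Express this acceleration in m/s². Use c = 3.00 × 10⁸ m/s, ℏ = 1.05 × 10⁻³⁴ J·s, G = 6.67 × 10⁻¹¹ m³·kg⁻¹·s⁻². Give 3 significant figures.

2.79 × 10⁵¹ m/s²

One Planck acceleration: a_P = √(c⁷/(ℏG)) = 5.59 × 10⁵¹ m/s².
0.500 × 5.59 × 10⁵¹ m/s² = 2.79 × 10⁵¹ m/s²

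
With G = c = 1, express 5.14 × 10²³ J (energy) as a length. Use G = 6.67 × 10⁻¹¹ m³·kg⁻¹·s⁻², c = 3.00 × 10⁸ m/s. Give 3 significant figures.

Energy → length via G/c⁴.
5.14 × 10²³ J × (G/c⁴) = 4.23 × 10⁻²¹ m

4.23 × 10⁻²¹ m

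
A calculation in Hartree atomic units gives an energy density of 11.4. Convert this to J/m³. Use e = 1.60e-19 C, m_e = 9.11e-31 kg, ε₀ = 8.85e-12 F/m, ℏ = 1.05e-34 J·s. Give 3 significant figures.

One atomic unit of energy density: u_au = E_h/a₀³ = m_e⁴e¹⁰/((4πε₀)⁵ℏ⁸) = 3.01e13 J/m³.
11.4 × 3.01e13 J/m³ = 3.43e14 J/m³

3.43e14 J/m³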